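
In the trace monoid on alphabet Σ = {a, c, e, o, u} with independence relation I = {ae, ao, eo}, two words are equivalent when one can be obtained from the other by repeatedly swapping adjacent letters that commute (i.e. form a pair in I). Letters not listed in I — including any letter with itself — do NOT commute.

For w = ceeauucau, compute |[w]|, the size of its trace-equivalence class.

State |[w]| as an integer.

3

0(c) covers ∅
1(e) covers 0:c
2(e) covers 1:e
3(a) covers 0:c
4(u) covers 2:e, 3:a
5(u) covers 4:u
6(c) covers 5:u
7(a) covers 6:c
8(u) covers 7:a
floor of heap: 0:c
completions by unplaced set U, small U first (add the entries for U minus each lowest piece of U):
  |U|=1: {8}:1
  |U|=2: {7,8}:1
  |U|=3: {6,7,8}:1
  |U|=4: {5,6,7,8}:1
  |U|=5: {4,5,6,7,8}:1
  |U|=6: {2,4,5,6,7,8}:1  {3,4,5,6,7,8}:1
  |U|=7: {1,2,4,5,6,7,8}:1  {2,3,4,5,6,7,8}:2
  start at 0(c): 3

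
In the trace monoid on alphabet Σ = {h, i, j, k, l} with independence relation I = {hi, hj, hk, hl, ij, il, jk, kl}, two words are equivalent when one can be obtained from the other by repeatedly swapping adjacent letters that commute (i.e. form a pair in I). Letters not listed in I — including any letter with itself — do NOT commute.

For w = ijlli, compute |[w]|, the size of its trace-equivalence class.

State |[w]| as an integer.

0(i) covers ∅
1(j) covers ∅
2(l) covers 1:j
3(l) covers 2:l
4(i) covers 0:i
floor of heap: 0:i, 1:j
completions by unplaced set U, small U first (add the entries for U minus each lowest piece of U):
  |U|=1: {3}:1  {4}:1
  |U|=2: {0,4}:1  {2,3}:1  {3,4}:2
  |U|=3: {0,3,4}:3  {1,2,3}:1  {2,3,4}:3
  start at 0(i): 4
  start at 1(j): 6
sum over floor = 10

10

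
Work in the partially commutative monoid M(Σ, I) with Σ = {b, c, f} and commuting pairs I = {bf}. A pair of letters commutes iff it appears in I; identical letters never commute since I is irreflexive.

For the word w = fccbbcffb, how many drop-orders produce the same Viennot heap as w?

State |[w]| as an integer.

#0=f has no predecessor
#1=c depends on [0:f]
#2=c depends on [1:c]
#3=b depends on [2:c]
#4=b depends on [3:b]
#5=c depends on [4:b]
#6=f depends on [5:c]
#7=f depends on [6:f]
#8=b depends on [5:c]
sources: [0:f]
N(rest) = Σ N(rest − s) over sources s of rest; N(one piece) = 1:
  size 1 → [7]=1  [8]=1
  size 2 → [6,7]=1  [7,8]=2
  size 3 → [6,7,8]=3
  size 4 → [5,6,7,8]=3
  size 5 → [4,5,6,7,8]=3
  size 6 → [3,4,5,6,7,8]=3
  size 7 → [2,3,4,5,6,7,8]=3
  first=0(f) contributes 3

3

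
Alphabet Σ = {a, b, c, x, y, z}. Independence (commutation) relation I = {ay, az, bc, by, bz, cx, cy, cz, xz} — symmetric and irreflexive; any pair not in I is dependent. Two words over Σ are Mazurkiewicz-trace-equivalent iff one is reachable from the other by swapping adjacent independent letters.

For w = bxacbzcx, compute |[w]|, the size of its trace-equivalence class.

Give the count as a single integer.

#0=b has no predecessor
#1=x depends on [0:b]
#2=a depends on [1:x]
#3=c depends on [2:a]
#4=b depends on [2:a]
#5=z has no predecessor
#6=c depends on [3:c]
#7=x depends on [4:b]
sources: [0:b, 5:z]
N(rest) = Σ N(rest − s) over sources s of rest; N(one piece) = 1:
  size 1 → [5]=1  [6]=1  [7]=1
  size 2 → [3,6]=1  [4,7]=1  [5,6]=2  [5,7]=2  [6,7]=2
  size 3 → [3,5,6]=3  [3,6,7]=3  [4,5,7]=3  [4,6,7]=3  [5,6,7]=6
  size 4 → [3,4,6,7]=6  [3,5,6,7]=12  [4,5,6,7]=12
  size 5 → [2,3,4,6,7]=6  [3,4,5,6,7]=30
  size 6 → [1,2,3,4,6,7]=6  [2,3,4,5,6,7]=36
  first=0(b) contributes 42
  first=5(z) contributes 6
|[w]| = 48

48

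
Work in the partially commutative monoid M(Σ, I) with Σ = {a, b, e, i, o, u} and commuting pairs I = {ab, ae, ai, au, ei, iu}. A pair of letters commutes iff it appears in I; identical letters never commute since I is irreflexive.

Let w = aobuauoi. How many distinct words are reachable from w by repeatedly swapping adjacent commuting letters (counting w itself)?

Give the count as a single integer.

piece 0:a — minimal
piece 1:o rests on {0:a}
piece 2:b rests on {1:o}
piece 3:u rests on {2:b}
piece 4:a rests on {1:o}
piece 5:u rests on {3:u}
piece 6:o rests on {4:a, 5:u}
piece 7:i rests on {6:o}
minimal pieces: {0:a}
ways to finish when only these pieces remain (= sum over removing one remaining piece with nothing left below it):
  1 left: {7}→1
  2 left: {6,7}→1
  3 left: {4,6,7}→1  {5,6,7}→1
  4 left: {3,5,6,7}→1  {4,5,6,7}→2
  5 left: {2,3,5,6,7}→1  {3,4,5,6,7}→3
  6 left: {2,3,4,5,6,7}→4
  placing 0:a first → 4 extensions

4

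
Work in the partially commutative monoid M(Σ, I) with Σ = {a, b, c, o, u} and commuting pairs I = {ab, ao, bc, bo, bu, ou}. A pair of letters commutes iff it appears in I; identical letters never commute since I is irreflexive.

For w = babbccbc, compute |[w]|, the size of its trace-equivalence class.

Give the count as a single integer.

piece 0:b — minimal
piece 1:a — minimal
piece 2:b rests on {0:b}
piece 3:b rests on {2:b}
piece 4:c rests on {1:a}
piece 5:c rests on {4:c}
piece 6:b rests on {3:b}
piece 7:c rests on {5:c}
minimal pieces: {0:b, 1:a}
ways to finish when only these pieces remain (= sum over removing one remaining piece with nothing left below it):
  1 left: {6}→1  {7}→1
  2 left: {3,6}→1  {5,7}→1  {6,7}→2
  3 left: {2,3,6}→1  {3,6,7}→3  {4,5,7}→1  {5,6,7}→3
  4 left: {0,2,3,6}→1  {1,4,5,7}→1  {2,3,6,7}→4  {3,5,6,7}→6  {4,5,6,7}→4
  5 left: {0,2,3,6,7}→5  {1,4,5,6,7}→5  {2,3,5,6,7}→10  {3,4,5,6,7}→10
  6 left: {0,2,3,5,6,7}→15  {1,3,4,5,6,7}→15  {2,3,4,5,6,7}→20
  placing 0:b first → 35 extensions
  placing 1:a first → 35 extensions
total linear extensions = 70

70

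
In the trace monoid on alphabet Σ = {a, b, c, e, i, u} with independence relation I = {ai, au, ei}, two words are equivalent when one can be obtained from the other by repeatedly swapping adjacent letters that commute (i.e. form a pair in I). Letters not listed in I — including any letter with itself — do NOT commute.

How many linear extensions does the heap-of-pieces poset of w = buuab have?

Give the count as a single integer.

#0=b has no predecessor
#1=u depends on [0:b]
#2=u depends on [1:u]
#3=a depends on [0:b]
#4=b depends on [2:u, 3:a]
sources: [0:b]
N(rest) = Σ N(rest − s) over sources s of rest; N(one piece) = 1:
  size 1 → [4]=1
  size 2 → [2,4]=1  [3,4]=1
  size 3 → [1,2,4]=1  [2,3,4]=2
  first=0(b) contributes 3

3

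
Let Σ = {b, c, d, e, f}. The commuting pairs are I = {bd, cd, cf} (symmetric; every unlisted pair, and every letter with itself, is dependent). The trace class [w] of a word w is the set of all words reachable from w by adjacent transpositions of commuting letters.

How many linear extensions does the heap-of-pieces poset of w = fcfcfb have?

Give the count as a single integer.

#0=f has no predecessor
#1=c has no predecessor
#2=f depends on [0:f]
#3=c depends on [1:c]
#4=f depends on [2:f]
#5=b depends on [3:c, 4:f]
sources: [0:f, 1:c]
N(rest) = Σ N(rest − s) over sources s of rest; N(one piece) = 1:
  size 1 → [5]=1
  size 2 → [3,5]=1  [4,5]=1
  size 3 → [1,3,5]=1  [2,4,5]=1  [3,4,5]=2
  size 4 → [0,2,4,5]=1  [1,3,4,5]=3  [2,3,4,5]=3
  first=0(f) contributes 6
  first=1(c) contributes 4
|[w]| = 10

10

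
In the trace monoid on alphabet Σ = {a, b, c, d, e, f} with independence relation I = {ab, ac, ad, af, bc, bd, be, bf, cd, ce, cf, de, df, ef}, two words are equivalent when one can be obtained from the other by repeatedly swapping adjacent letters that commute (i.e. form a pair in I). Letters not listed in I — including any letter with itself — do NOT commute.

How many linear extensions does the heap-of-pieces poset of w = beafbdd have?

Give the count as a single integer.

0(b) covers ∅
1(e) covers ∅
2(a) covers 1:e
3(f) covers ∅
4(b) covers 0:b
5(d) covers ∅
6(d) covers 5:d
floor of heap: 0:b, 1:e, 3:f, 5:d
completions by unplaced set U, small U first (add the entries for U minus each lowest piece of U):
  |U|=1: {2}:1  {3}:1  {4}:1  {6}:1
  |U|=2: {0,4}:1  {1,2}:1  {2,3}:2  {2,4}:2  {2,6}:2  {3,4}:2  {3,6}:2  {4,6}:2  {5,6}:1
  |U|=3: {0,2,4}:3  {0,3,4}:3  {0,4,6}:3  {1,2,3}:3  {1,2,4}:3  {1,2,6}:3  {2,3,4}:6  {2,3,6}:6  {2,4,6}:6  {2,5,6}:3  {3,4,6}:6  {3,5,6}:3  {4,5,6}:3
  |U|=4: {0,1,2,4}:6  {0,2,3,4}:12  {0,2,4,6}:12  {0,3,4,6}:12  {0,4,5,6}:6  {1,2,3,4}:12  {1,2,3,6}:12  {1,2,4,6}:12  {1,2,5,6}:6  {2,3,4,6}:24  {2,3,5,6}:12  {2,4,5,6}:12  {3,4,5,6}:12
  |U|=5: {0,1,2,3,4}:30  {0,1,2,4,6}:30  {0,2,3,4,6}:60  {0,2,4,5,6}:30  {0,3,4,5,6}:30  {1,2,3,4,6}:60  {1,2,3,5,6}:30  {1,2,4,5,6}:30  {2,3,4,5,6}:60
  start at 0(b): 180
  start at 1(e): 180
  start at 3(f): 90
  start at 5(d): 180
sum over floor = 630

630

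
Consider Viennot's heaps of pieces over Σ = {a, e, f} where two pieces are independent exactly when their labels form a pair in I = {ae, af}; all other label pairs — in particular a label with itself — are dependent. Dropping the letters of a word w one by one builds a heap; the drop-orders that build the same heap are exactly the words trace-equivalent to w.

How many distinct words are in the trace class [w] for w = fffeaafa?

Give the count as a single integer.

56

piece 0:f — minimal
piece 1:f rests on {0:f}
piece 2:f rests on {1:f}
piece 3:e rests on {2:f}
piece 4:a — minimal
piece 5:a rests on {4:a}
piece 6:f rests on {3:e}
piece 7:a rests on {5:a}
minimal pieces: {0:f, 4:a}
ways to finish when only these pieces remain (= sum over removing one remaining piece with nothing left below it):
  1 left: {6}→1  {7}→1
  2 left: {3,6}→1  {5,7}→1  {6,7}→2
  3 left: {2,3,6}→1  {3,6,7}→3  {4,5,7}→1  {5,6,7}→3
  4 left: {1,2,3,6}→1  {2,3,6,7}→4  {3,5,6,7}→6  {4,5,6,7}→4
  5 left: {0,1,2,3,6}→1  {1,2,3,6,7}→5  {2,3,5,6,7}→10  {3,4,5,6,7}→10
  6 left: {0,1,2,3,6,7}→6  {1,2,3,5,6,7}→15  {2,3,4,5,6,7}→20
  placing 0:f first → 35 extensions
  placing 4:a first → 21 extensions
total linear extensions = 56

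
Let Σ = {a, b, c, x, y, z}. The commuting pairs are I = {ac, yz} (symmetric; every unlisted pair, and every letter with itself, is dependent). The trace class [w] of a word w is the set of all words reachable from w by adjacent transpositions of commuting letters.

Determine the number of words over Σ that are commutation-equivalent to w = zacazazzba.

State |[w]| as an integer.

piece 0:z — minimal
piece 1:a rests on {0:z}
piece 2:c rests on {0:z}
piece 3:a rests on {1:a}
piece 4:z rests on {2:c, 3:a}
piece 5:a rests on {4:z}
piece 6:z rests on {5:a}
piece 7:z rests on {6:z}
piece 8:b rests on {7:z}
piece 9:a rests on {8:b}
minimal pieces: {0:z}
ways to finish when only these pieces remain (= sum over removing one remaining piece with nothing left below it):
  1 left: {9}→1
  2 left: {8,9}→1
  3 left: {7,8,9}→1
  4 left: {6,7,8,9}→1
  5 left: {5,6,7,8,9}→1
  6 left: {4,5,6,7,8,9}→1
  7 left: {2,4,5,6,7,8,9}→1  {3,4,5,6,7,8,9}→1
  8 left: {1,3,4,5,6,7,8,9}→1  {2,3,4,5,6,7,8,9}→2
  placing 0:z first → 3 extensions

3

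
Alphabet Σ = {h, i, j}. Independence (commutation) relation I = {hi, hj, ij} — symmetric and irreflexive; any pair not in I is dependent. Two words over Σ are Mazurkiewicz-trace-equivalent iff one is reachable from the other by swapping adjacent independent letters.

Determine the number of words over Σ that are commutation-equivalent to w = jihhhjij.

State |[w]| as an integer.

#0=j has no predecessor
#1=i has no predecessor
#2=h has no predecessor
#3=h depends on [2:h]
#4=h depends on [3:h]
#5=j depends on [0:j]
#6=i depends on [1:i]
#7=j depends on [5:j]
sources: [0:j, 1:i, 2:h]
N(rest) = Σ N(rest − s) over sources s of rest; N(one piece) = 1:
  size 1 → [4]=1  [6]=1  [7]=1
  size 2 → [1,6]=1  [3,4]=1  [4,6]=2  [4,7]=2  [5,7]=1  [6,7]=2
  size 3 → [0,5,7]=1  [1,4,6]=3  [1,6,7]=3  [2,3,4]=1  [3,4,6]=3  [3,4,7]=3  [4,5,7]=3  [4,6,7]=6  [5,6,7]=3
  size 4 → [0,4,5,7]=4  [0,5,6,7]=4  [1,3,4,6]=6  [1,4,6,7]=12  [1,5,6,7]=6  [2,3,4,6]=4  [2,3,4,7]=4  [3,4,5,7]=6  [3,4,6,7]=12  [4,5,6,7]=12
  size 5 → [0,1,5,6,7]=10  [0,3,4,5,7]=10  [0,4,5,6,7]=20  [1,2,3,4,6]=10  [1,3,4,6,7]=30  [1,4,5,6,7]=30  [2,3,4,5,7]=10  [2,3,4,6,7]=20  [3,4,5,6,7]=30
  size 6 → [0,1,4,5,6,7]=60  [0,2,3,4,5,7]=20  [0,3,4,5,6,7]=60  [1,2,3,4,6,7]=60  [1,3,4,5,6,7]=90  [2,3,4,5,6,7]=60
  first=0(j) contributes 210
  first=1(i) contributes 140
  first=2(h) contributes 210
|[w]| = 560

560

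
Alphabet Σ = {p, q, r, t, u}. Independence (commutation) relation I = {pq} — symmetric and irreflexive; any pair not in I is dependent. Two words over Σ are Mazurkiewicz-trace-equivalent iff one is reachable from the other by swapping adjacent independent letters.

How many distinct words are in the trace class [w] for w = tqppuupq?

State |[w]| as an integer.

6

piece 0:t — minimal
piece 1:q rests on {0:t}
piece 2:p rests on {0:t}
piece 3:p rests on {2:p}
piece 4:u rests on {1:q, 3:p}
piece 5:u rests on {4:u}
piece 6:p rests on {5:u}
piece 7:q rests on {5:u}
minimal pieces: {0:t}
ways to finish when only these pieces remain (= sum over removing one remaining piece with nothing left below it):
  1 left: {6}→1  {7}→1
  2 left: {6,7}→2
  3 left: {5,6,7}→2
  4 left: {4,5,6,7}→2
  5 left: {1,4,5,6,7}→2  {3,4,5,6,7}→2
  6 left: {1,3,4,5,6,7}→4  {2,3,4,5,6,7}→2
  placing 0:t first → 6 extensions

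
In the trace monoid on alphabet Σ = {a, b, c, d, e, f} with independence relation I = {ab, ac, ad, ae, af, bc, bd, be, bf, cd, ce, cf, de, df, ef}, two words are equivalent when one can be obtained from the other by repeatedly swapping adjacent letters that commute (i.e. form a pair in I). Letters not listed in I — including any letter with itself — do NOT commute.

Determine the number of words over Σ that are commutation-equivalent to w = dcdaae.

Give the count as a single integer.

0(d) covers ∅
1(c) covers ∅
2(d) covers 0:d
3(a) covers ∅
4(a) covers 3:a
5(e) covers ∅
floor of heap: 0:d, 1:c, 3:a, 5:e
completions by unplaced set U, small U first (add the entries for U minus each lowest piece of U):
  |U|=1: {1}:1  {2}:1  {4}:1  {5}:1
  |U|=2: {0,2}:1  {1,2}:2  {1,4}:2  {1,5}:2  {2,4}:2  {2,5}:2  {3,4}:1  {4,5}:2
  |U|=3: {0,1,2}:3  {0,2,4}:3  {0,2,5}:3  {1,2,4}:6  {1,2,5}:6  {1,3,4}:3  {1,4,5}:6  {2,3,4}:3  {2,4,5}:6  {3,4,5}:3
  |U|=4: {0,1,2,4}:12  {0,1,2,5}:12  {0,2,3,4}:6  {0,2,4,5}:12  {1,2,3,4}:12  {1,2,4,5}:24  {1,3,4,5}:12  {2,3,4,5}:12
  start at 0(d): 60
  start at 1(c): 30
  start at 3(a): 60
  start at 5(e): 30
sum over floor = 180

180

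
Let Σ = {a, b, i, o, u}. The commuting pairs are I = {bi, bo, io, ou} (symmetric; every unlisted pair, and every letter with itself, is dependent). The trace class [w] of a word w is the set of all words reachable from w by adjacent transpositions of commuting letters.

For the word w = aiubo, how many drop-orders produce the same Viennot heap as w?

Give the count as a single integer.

4

#0=a has no predecessor
#1=i depends on [0:a]
#2=u depends on [1:i]
#3=b depends on [2:u]
#4=o depends on [0:a]
sources: [0:a]
N(rest) = Σ N(rest − s) over sources s of rest; N(one piece) = 1:
  size 1 → [3]=1  [4]=1
  size 2 → [2,3]=1  [3,4]=2
  size 3 → [1,2,3]=1  [2,3,4]=3
  first=0(a) contributes 4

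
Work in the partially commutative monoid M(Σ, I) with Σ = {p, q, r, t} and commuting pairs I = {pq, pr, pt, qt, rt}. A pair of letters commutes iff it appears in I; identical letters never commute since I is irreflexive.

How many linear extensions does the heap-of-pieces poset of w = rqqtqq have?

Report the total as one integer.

#0=r has no predecessor
#1=q depends on [0:r]
#2=q depends on [1:q]
#3=t has no predecessor
#4=q depends on [2:q]
#5=q depends on [4:q]
sources: [0:r, 3:t]
N(rest) = Σ N(rest − s) over sources s of rest; N(one piece) = 1:
  size 1 → [3]=1  [5]=1
  size 2 → [3,5]=2  [4,5]=1
  size 3 → [2,4,5]=1  [3,4,5]=3
  size 4 → [1,2,4,5]=1  [2,3,4,5]=4
  first=0(r) contributes 5
  first=3(t) contributes 1
|[w]| = 6

6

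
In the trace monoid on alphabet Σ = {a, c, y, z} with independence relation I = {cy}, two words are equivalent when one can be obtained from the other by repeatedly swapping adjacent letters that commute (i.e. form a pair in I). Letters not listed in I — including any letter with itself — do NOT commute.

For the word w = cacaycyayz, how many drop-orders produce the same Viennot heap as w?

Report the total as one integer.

piece 0:c — minimal
piece 1:a rests on {0:c}
piece 2:c rests on {1:a}
piece 3:a rests on {2:c}
piece 4:y rests on {3:a}
piece 5:c rests on {3:a}
piece 6:y rests on {4:y}
piece 7:a rests on {5:c, 6:y}
piece 8:y rests on {7:a}
piece 9:z rests on {8:y}
minimal pieces: {0:c}
ways to finish when only these pieces remain (= sum over removing one remaining piece with nothing left below it):
  1 left: {9}→1
  2 left: {8,9}→1
  3 left: {7,8,9}→1
  4 left: {5,7,8,9}→1  {6,7,8,9}→1
  5 left: {4,6,7,8,9}→1  {5,6,7,8,9}→2
  6 left: {4,5,6,7,8,9}→3
  7 left: {3,4,5,6,7,8,9}→3
  8 left: {2,3,4,5,6,7,8,9}→3
  placing 0:c first → 3 extensions

3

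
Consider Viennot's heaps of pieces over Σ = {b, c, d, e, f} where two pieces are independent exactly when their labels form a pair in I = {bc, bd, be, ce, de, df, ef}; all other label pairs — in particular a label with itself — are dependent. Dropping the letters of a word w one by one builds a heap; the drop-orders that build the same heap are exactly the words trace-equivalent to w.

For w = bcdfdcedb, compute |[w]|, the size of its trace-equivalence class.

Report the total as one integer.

0(b) covers ∅
1(c) covers ∅
2(d) covers 1:c
3(f) covers 0:b, 1:c
4(d) covers 2:d
5(c) covers 3:f, 4:d
6(e) covers ∅
7(d) covers 5:c
8(b) covers 3:f
floor of heap: 0:b, 1:c, 6:e
completions by unplaced set U, small U first (add the entries for U minus each lowest piece of U):
  |U|=1: {6}:1  {7}:1  {8}:1
  |U|=2: {5,7}:1  {6,7}:2  {6,8}:2  {7,8}:2
  |U|=3: {4,5,7}:1  {5,6,7}:3  {5,7,8}:3  {6,7,8}:6
  |U|=4: {2,4,5,7}:1  {3,5,7,8}:3  {4,5,6,7}:4  {4,5,7,8}:4  {5,6,7,8}:12
  |U|=5: {0,3,5,7,8}:3  {2,4,5,6,7}:5  {2,4,5,7,8}:5  {3,4,5,7,8}:7  {3,5,6,7,8}:15  {4,5,6,7,8}:20
  |U|=6: {0,3,4,5,7,8}:10  {0,3,5,6,7,8}:18  {2,3,4,5,7,8}:12  {2,4,5,6,7,8}:30  {3,4,5,6,7,8}:42
  |U|=7: {0,2,3,4,5,7,8}:22  {0,3,4,5,6,7,8}:70  {1,2,3,4,5,7,8}:12  {2,3,4,5,6,7,8}:84
  start at 0(b): 96
  start at 1(c): 176
  start at 6(e): 34
sum over floor = 306

306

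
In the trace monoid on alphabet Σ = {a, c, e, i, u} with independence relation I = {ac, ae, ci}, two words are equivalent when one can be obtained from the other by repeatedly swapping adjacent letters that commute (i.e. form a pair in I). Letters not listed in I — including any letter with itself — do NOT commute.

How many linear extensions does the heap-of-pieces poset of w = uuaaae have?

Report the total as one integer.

4

0(u) covers ∅
1(u) covers 0:u
2(a) covers 1:u
3(a) covers 2:a
4(a) covers 3:a
5(e) covers 1:u
floor of heap: 0:u
completions by unplaced set U, small U first (add the entries for U minus each lowest piece of U):
  |U|=1: {4}:1  {5}:1
  |U|=2: {3,4}:1  {4,5}:2
  |U|=3: {2,3,4}:1  {3,4,5}:3
  |U|=4: {2,3,4,5}:4
  start at 0(u): 4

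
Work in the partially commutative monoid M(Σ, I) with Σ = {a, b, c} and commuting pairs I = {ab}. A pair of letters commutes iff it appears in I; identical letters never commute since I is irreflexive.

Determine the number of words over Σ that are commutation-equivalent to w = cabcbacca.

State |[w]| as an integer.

4

#0=c has no predecessor
#1=a depends on [0:c]
#2=b depends on [0:c]
#3=c depends on [1:a, 2:b]
#4=b depends on [3:c]
#5=a depends on [3:c]
#6=c depends on [4:b, 5:a]
#7=c depends on [6:c]
#8=a depends on [7:c]
sources: [0:c]
N(rest) = Σ N(rest − s) over sources s of rest; N(one piece) = 1:
  size 1 → [8]=1
  size 2 → [7,8]=1
  size 3 → [6,7,8]=1
  size 4 → [4,6,7,8]=1  [5,6,7,8]=1
  size 5 → [4,5,6,7,8]=2
  size 6 → [3,4,5,6,7,8]=2
  size 7 → [1,3,4,5,6,7,8]=2  [2,3,4,5,6,7,8]=2
  first=0(c) contributes 4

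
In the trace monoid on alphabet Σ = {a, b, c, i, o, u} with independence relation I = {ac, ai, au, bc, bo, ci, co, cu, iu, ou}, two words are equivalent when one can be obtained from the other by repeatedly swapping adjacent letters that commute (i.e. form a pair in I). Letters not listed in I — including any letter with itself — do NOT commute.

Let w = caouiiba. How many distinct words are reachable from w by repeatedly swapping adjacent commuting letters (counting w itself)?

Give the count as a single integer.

40

drop 0:c onto floor
drop 1:a onto floor
drop 2:o onto {1:a}
drop 3:u onto floor
drop 4:i onto {2:o}
drop 5:i onto {4:i}
drop 6:b onto {3:u, 5:i}
drop 7:a onto {6:b}
ground layer = {0:c, 1:a, 3:u}
drop-orders for the pieces not yet dropped (sum over which currently-grounded one goes next):
  1 to go: {0} 1  {7} 1
  2 to go: {0,7} 2  {6,7} 1
  3 to go: {0,6,7} 3  {3,6,7} 1  {5,6,7} 1
  4 to go: {0,3,6,7} 4  {0,5,6,7} 4  {3,5,6,7} 2  {4,5,6,7} 1
  5 to go: {0,3,5,6,7} 10  {0,4,5,6,7} 5  {2,4,5,6,7} 1  {3,4,5,6,7} 3
  6 to go: {0,2,4,5,6,7} 6  {0,3,4,5,6,7} 18  {1,2,4,5,6,7} 1  {2,3,4,5,6,7} 4
  if 0:c drops first: 5 orders
  if 1:a drops first: 28 orders
  if 3:u drops first: 7 orders
heap linearizations: 40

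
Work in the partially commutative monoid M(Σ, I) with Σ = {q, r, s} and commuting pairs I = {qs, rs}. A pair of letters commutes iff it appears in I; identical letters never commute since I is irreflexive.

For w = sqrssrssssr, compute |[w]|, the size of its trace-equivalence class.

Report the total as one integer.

#0=s has no predecessor
#1=q has no predecessor
#2=r depends on [1:q]
#3=s depends on [0:s]
#4=s depends on [3:s]
#5=r depends on [2:r]
#6=s depends on [4:s]
#7=s depends on [6:s]
#8=s depends on [7:s]
#9=s depends on [8:s]
#10=r depends on [5:r]
sources: [0:s, 1:q]
N(rest) = Σ N(rest − s) over sources s of rest; N(one piece) = 1:
  size 1 → [9]=1  [10]=1
  size 2 → [5,10]=1  [8,9]=1  [9,10]=2
  size 3 → [2,5,10]=1  [5,9,10]=3  [7,8,9]=1  [8,9,10]=3
  size 4 → [1,2,5,10]=1  [2,5,9,10]=4  [5,8,9,10]=6  [6,7,8,9]=1  [7,8,9,10]=4
  size 5 → [1,2,5,9,10]=5  [2,5,8,9,10]=10  [4,6,7,8,9]=1  [5,7,8,9,10]=10  [6,7,8,9,10]=5
  size 6 → [1,2,5,8,9,10]=15  [2,5,7,8,9,10]=20  [3,4,6,7,8,9]=1  [4,6,7,8,9,10]=6  [5,6,7,8,9,10]=15
  size 7 → [0,3,4,6,7,8,9]=1  [1,2,5,7,8,9,10]=35  [2,5,6,7,8,9,10]=35  [3,4,6,7,8,9,10]=7  [4,5,6,7,8,9,10]=21
  size 8 → [0,3,4,6,7,8,9,10]=8  [1,2,5,6,7,8,9,10]=70  [2,4,5,6,7,8,9,10]=56  [3,4,5,6,7,8,9,10]=28
  size 9 → [0,3,4,5,6,7,8,9,10]=36  [1,2,4,5,6,7,8,9,10]=126  [2,3,4,5,6,7,8,9,10]=84
  first=0(s) contributes 210
  first=1(q) contributes 120
|[w]| = 330

330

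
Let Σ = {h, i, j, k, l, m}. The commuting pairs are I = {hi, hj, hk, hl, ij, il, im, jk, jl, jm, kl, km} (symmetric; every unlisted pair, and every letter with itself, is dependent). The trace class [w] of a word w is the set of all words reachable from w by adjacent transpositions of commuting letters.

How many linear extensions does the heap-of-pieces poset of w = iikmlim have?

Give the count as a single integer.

35

piece 0:i — minimal
piece 1:i rests on {0:i}
piece 2:k rests on {1:i}
piece 3:m — minimal
piece 4:l rests on {3:m}
piece 5:i rests on {2:k}
piece 6:m rests on {4:l}
minimal pieces: {0:i, 3:m}
ways to finish when only these pieces remain (= sum over removing one remaining piece with nothing left below it):
  1 left: {5}→1  {6}→1
  2 left: {2,5}→1  {4,6}→1  {5,6}→2
  3 left: {1,2,5}→1  {2,5,6}→3  {3,4,6}→1  {4,5,6}→3
  4 left: {0,1,2,5}→1  {1,2,5,6}→4  {2,4,5,6}→6  {3,4,5,6}→4
  5 left: {0,1,2,5,6}→5  {1,2,4,5,6}→10  {2,3,4,5,6}→10
  placing 0:i first → 20 extensions
  placing 3:m first → 15 extensions
total linear extensions = 35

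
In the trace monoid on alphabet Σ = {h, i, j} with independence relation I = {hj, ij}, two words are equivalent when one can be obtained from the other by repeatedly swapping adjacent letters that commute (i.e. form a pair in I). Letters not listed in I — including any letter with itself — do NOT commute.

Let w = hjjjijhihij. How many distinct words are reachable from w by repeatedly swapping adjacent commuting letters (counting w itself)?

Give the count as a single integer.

462

drop 0:h onto floor
drop 1:j onto floor
drop 2:j onto {1:j}
drop 3:j onto {2:j}
drop 4:i onto {0:h}
drop 5:j onto {3:j}
drop 6:h onto {4:i}
drop 7:i onto {6:h}
drop 8:h onto {7:i}
drop 9:i onto {8:h}
drop 10:j onto {5:j}
ground layer = {0:h, 1:j}
drop-orders for the pieces not yet dropped (sum over which currently-grounded one goes next):
  1 to go: {9} 1  {10} 1
  2 to go: {5,10} 1  {8,9} 1  {9,10} 2
  3 to go: {3,5,10} 1  {5,9,10} 3  {7,8,9} 1  {8,9,10} 3
  4 to go: {2,3,5,10} 1  {3,5,9,10} 4  {5,8,9,10} 6  {6,7,8,9} 1  {7,8,9,10} 4
  5 to go: {1,2,3,5,10} 1  {2,3,5,9,10} 5  {3,5,8,9,10} 10  {4,6,7,8,9} 1  {5,7,8,9,10} 10  {6,7,8,9,10} 5
  6 to go: {0,4,6,7,8,9} 1  {1,2,3,5,9,10} 6  {2,3,5,8,9,10} 15  {3,5,7,8,9,10} 20  {4,6,7,8,9,10} 6  {5,6,7,8,9,10} 15
  7 to go: {0,4,6,7,8,9,10} 7  {1,2,3,5,8,9,10} 21  {2,3,5,7,8,9,10} 35  {3,5,6,7,8,9,10} 35  {4,5,6,7,8,9,10} 21
  8 to go: {0,4,5,6,7,8,9,10} 28  {1,2,3,5,7,8,9,10} 56  {2,3,5,6,7,8,9,10} 70  {3,4,5,6,7,8,9,10} 56
  9 to go: {0,3,4,5,6,7,8,9,10} 84  {1,2,3,5,6,7,8,9,10} 126  {2,3,4,5,6,7,8,9,10} 126
  if 0:h drops first: 252 orders
  if 1:j drops first: 210 orders
heap linearizations: 462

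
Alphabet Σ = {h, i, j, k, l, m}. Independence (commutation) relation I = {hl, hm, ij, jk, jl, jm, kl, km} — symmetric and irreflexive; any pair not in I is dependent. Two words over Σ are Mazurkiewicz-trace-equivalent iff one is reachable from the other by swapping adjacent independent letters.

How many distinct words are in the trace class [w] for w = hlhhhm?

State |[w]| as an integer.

piece 0:h — minimal
piece 1:l — minimal
piece 2:h rests on {0:h}
piece 3:h rests on {2:h}
piece 4:h rests on {3:h}
piece 5:m rests on {1:l}
minimal pieces: {0:h, 1:l}
ways to finish when only these pieces remain (= sum over removing one remaining piece with nothing left below it):
  1 left: {4}→1  {5}→1
  2 left: {1,5}→1  {3,4}→1  {4,5}→2
  3 left: {1,4,5}→3  {2,3,4}→1  {3,4,5}→3
  4 left: {0,2,3,4}→1  {1,3,4,5}→6  {2,3,4,5}→4
  placing 0:h first → 10 extensions
  placing 1:l first → 5 extensions
total linear extensions = 15

15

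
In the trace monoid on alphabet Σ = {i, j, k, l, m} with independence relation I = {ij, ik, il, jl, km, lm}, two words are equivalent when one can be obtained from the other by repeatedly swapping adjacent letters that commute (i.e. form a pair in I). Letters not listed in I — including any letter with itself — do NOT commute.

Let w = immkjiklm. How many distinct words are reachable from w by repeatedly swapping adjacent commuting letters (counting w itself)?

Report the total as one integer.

39

drop 0:i onto floor
drop 1:m onto {0:i}
drop 2:m onto {1:m}
drop 3:k onto floor
drop 4:j onto {2:m, 3:k}
drop 5:i onto {2:m}
drop 6:k onto {4:j}
drop 7:l onto {6:k}
drop 8:m onto {4:j, 5:i}
ground layer = {0:i, 3:k}
drop-orders for the pieces not yet dropped (sum over which currently-grounded one goes next):
  1 to go: {7} 1  {8} 1
  2 to go: {5,8} 1  {6,7} 1  {7,8} 2
  3 to go: {5,7,8} 3  {6,7,8} 3
  4 to go: {4,6,7,8} 3  {5,6,7,8} 6
  5 to go: {3,4,6,7,8} 3  {4,5,6,7,8} 9
  6 to go: {2,4,5,6,7,8} 9  {3,4,5,6,7,8} 12
  7 to go: {1,2,4,5,6,7,8} 9  {2,3,4,5,6,7,8} 21
  if 0:i drops first: 30 orders
  if 3:k drops first: 9 orders
heap linearizations: 39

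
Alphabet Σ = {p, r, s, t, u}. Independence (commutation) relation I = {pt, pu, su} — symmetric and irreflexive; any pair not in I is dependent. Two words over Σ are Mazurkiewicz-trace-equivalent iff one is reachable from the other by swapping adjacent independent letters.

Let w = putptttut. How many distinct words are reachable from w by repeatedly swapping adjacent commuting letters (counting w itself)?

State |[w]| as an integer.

36

0(p) covers ∅
1(u) covers ∅
2(t) covers 1:u
3(p) covers 0:p
4(t) covers 2:t
5(t) covers 4:t
6(t) covers 5:t
7(u) covers 6:t
8(t) covers 7:u
floor of heap: 0:p, 1:u
completions by unplaced set U, small U first (add the entries for U minus each lowest piece of U):
  |U|=1: {3}:1  {8}:1
  |U|=2: {0,3}:1  {3,8}:2  {7,8}:1
  |U|=3: {0,3,8}:3  {3,7,8}:3  {6,7,8}:1
  |U|=4: {0,3,7,8}:6  {3,6,7,8}:4  {5,6,7,8}:1
  |U|=5: {0,3,6,7,8}:10  {3,5,6,7,8}:5  {4,5,6,7,8}:1
  |U|=6: {0,3,5,6,7,8}:15  {2,4,5,6,7,8}:1  {3,4,5,6,7,8}:6
  |U|=7: {0,3,4,5,6,7,8}:21  {1,2,4,5,6,7,8}:1  {2,3,4,5,6,7,8}:7
  start at 0(p): 8
  start at 1(u): 28
sum over floor = 36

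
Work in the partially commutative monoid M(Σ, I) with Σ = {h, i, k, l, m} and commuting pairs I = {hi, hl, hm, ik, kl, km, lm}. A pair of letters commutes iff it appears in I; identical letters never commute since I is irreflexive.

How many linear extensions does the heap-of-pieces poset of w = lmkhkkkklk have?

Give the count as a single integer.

360

drop 0:l onto floor
drop 1:m onto floor
drop 2:k onto floor
drop 3:h onto {2:k}
drop 4:k onto {3:h}
drop 5:k onto {4:k}
drop 6:k onto {5:k}
drop 7:k onto {6:k}
drop 8:l onto {0:l}
drop 9:k onto {7:k}
ground layer = {0:l, 1:m, 2:k}
drop-orders for the pieces not yet dropped (sum over which currently-grounded one goes next):
  1 to go: {1} 1  {8} 1  {9} 1
  2 to go: {0,8} 1  {1,8} 2  {1,9} 2  {7,9} 1  {8,9} 2
  3 to go: {0,1,8} 3  {0,8,9} 3  {1,7,9} 3  {1,8,9} 6  {6,7,9} 1  {7,8,9} 3
  4 to go: {0,1,8,9} 12  {0,7,8,9} 6  {1,6,7,9} 4  {1,7,8,9} 12  {5,6,7,9} 1  {6,7,8,9} 4
  5 to go: {0,1,7,8,9} 30  {0,6,7,8,9} 10  {1,5,6,7,9} 5  {1,6,7,8,9} 20  {4,5,6,7,9} 1  {5,6,7,8,9} 5
  6 to go: {0,1,6,7,8,9} 60  {0,5,6,7,8,9} 15  {1,4,5,6,7,9} 6  {1,5,6,7,8,9} 30  {3,4,5,6,7,9} 1  {4,5,6,7,8,9} 6
  7 to go: {0,1,5,6,7,8,9} 105  {0,4,5,6,7,8,9} 21  {1,3,4,5,6,7,9} 7  {1,4,5,6,7,8,9} 42  {2,3,4,5,6,7,9} 1  {3,4,5,6,7,8,9} 7
  8 to go: {0,1,4,5,6,7,8,9} 168  {0,3,4,5,6,7,8,9} 28  {1,2,3,4,5,6,7,9} 8  {1,3,4,5,6,7,8,9} 56  {2,3,4,5,6,7,8,9} 8
  if 0:l drops first: 72 orders
  if 1:m drops first: 36 orders
  if 2:k drops first: 252 orders
heap linearizations: 360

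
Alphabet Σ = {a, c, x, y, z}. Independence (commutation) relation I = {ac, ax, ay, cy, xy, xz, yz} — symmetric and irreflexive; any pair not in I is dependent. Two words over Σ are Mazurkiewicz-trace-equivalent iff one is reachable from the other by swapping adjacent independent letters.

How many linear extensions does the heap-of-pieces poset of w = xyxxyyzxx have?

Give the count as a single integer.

piece 0:x — minimal
piece 1:y — minimal
piece 2:x rests on {0:x}
piece 3:x rests on {2:x}
piece 4:y rests on {1:y}
piece 5:y rests on {4:y}
piece 6:z — minimal
piece 7:x rests on {3:x}
piece 8:x rests on {7:x}
minimal pieces: {0:x, 1:y, 6:z}
ways to finish when only these pieces remain (= sum over removing one remaining piece with nothing left below it):
  1 left: {5}→1  {6}→1  {8}→1
  2 left: {4,5}→1  {5,6}→2  {5,8}→2  {6,8}→2  {7,8}→1
  3 left: {1,4,5}→1  {3,7,8}→1  {4,5,6}→3  {4,5,8}→3  {5,6,8}→6  {5,7,8}→3  {6,7,8}→3
  4 left: {1,4,5,6}→4  {1,4,5,8}→4  {2,3,7,8}→1  {3,5,7,8}→4  {3,6,7,8}→4  {4,5,6,8}→12  {4,5,7,8}→6  {5,6,7,8}→12
  5 left: {0,2,3,7,8}→1  {1,4,5,6,8}→20  {1,4,5,7,8}→10  {2,3,5,7,8}→5  {2,3,6,7,8}→5  {3,4,5,7,8}→10  {3,5,6,7,8}→20  {4,5,6,7,8}→30
  6 left: {0,2,3,5,7,8}→6  {0,2,3,6,7,8}→6  {1,3,4,5,7,8}→20  {1,4,5,6,7,8}→60  {2,3,4,5,7,8}→15  {2,3,5,6,7,8}→30  {3,4,5,6,7,8}→60
  7 left: {0,2,3,4,5,7,8}→21  {0,2,3,5,6,7,8}→42  {1,2,3,4,5,7,8}→35  {1,3,4,5,6,7,8}→140  {2,3,4,5,6,7,8}→105
  placing 0:x first → 280 extensions
  placing 1:y first → 168 extensions
  placing 6:z first → 56 extensions
total linear extensions = 504

504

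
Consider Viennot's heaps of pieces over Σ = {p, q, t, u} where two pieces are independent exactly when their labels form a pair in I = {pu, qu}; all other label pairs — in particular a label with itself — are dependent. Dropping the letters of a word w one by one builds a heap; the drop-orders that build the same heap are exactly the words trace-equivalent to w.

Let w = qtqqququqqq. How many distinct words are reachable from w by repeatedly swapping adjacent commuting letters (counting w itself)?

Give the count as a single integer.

drop 0:q onto floor
drop 1:t onto {0:q}
drop 2:q onto {1:t}
drop 3:q onto {2:q}
drop 4:q onto {3:q}
drop 5:u onto {1:t}
drop 6:q onto {4:q}
drop 7:u onto {5:u}
drop 8:q onto {6:q}
drop 9:q onto {8:q}
drop 10:q onto {9:q}
ground layer = {0:q}
drop-orders for the pieces not yet dropped (sum over which currently-grounded one goes next):
  1 to go: {7} 1  {10} 1
  2 to go: {5,7} 1  {7,10} 2  {9,10} 1
  3 to go: {5,7,10} 3  {7,9,10} 3  {8,9,10} 1
  4 to go: {5,7,9,10} 6  {6,8,9,10} 1  {7,8,9,10} 4
  5 to go: {4,6,8,9,10} 1  {5,7,8,9,10} 10  {6,7,8,9,10} 5
  6 to go: {3,4,6,8,9,10} 1  {4,6,7,8,9,10} 6  {5,6,7,8,9,10} 15
  7 to go: {2,3,4,6,8,9,10} 1  {3,4,6,7,8,9,10} 7  {4,5,6,7,8,9,10} 21
  8 to go: {2,3,4,6,7,8,9,10} 8  {3,4,5,6,7,8,9,10} 28
  9 to go: {2,3,4,5,6,7,8,9,10} 36
  if 0:q drops first: 36 orders

36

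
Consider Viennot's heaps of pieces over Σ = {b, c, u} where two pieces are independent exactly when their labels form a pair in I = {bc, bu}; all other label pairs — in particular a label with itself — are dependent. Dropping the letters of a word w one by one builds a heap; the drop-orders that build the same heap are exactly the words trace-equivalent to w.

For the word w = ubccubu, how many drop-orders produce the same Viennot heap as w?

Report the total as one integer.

21

0(u) covers ∅
1(b) covers ∅
2(c) covers 0:u
3(c) covers 2:c
4(u) covers 3:c
5(b) covers 1:b
6(u) covers 4:u
floor of heap: 0:u, 1:b
completions by unplaced set U, small U first (add the entries for U minus each lowest piece of U):
  |U|=1: {5}:1  {6}:1
  |U|=2: {1,5}:1  {4,6}:1  {5,6}:2
  |U|=3: {1,5,6}:3  {3,4,6}:1  {4,5,6}:3
  |U|=4: {1,4,5,6}:6  {2,3,4,6}:1  {3,4,5,6}:4
  |U|=5: {0,2,3,4,6}:1  {1,3,4,5,6}:10  {2,3,4,5,6}:5
  start at 0(u): 15
  start at 1(b): 6
sum over floor = 21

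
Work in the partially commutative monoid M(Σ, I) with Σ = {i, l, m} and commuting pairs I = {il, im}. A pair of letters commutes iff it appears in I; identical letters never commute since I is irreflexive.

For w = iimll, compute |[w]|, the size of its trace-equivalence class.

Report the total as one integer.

0(i) covers ∅
1(i) covers 0:i
2(m) covers ∅
3(l) covers 2:m
4(l) covers 3:l
floor of heap: 0:i, 2:m
completions by unplaced set U, small U first (add the entries for U minus each lowest piece of U):
  |U|=1: {1}:1  {4}:1
  |U|=2: {0,1}:1  {1,4}:2  {3,4}:1
  |U|=3: {0,1,4}:3  {1,3,4}:3  {2,3,4}:1
  start at 0(i): 4
  start at 2(m): 6
sum over floor = 10

10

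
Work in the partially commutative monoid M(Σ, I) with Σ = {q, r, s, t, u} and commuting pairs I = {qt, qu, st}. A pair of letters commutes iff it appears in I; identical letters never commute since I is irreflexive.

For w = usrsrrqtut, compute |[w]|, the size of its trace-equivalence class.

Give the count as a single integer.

piece 0:u — minimal
piece 1:s rests on {0:u}
piece 2:r rests on {1:s}
piece 3:s rests on {2:r}
piece 4:r rests on {3:s}
piece 5:r rests on {4:r}
piece 6:q rests on {5:r}
piece 7:t rests on {5:r}
piece 8:u rests on {7:t}
piece 9:t rests on {8:u}
minimal pieces: {0:u}
ways to finish when only these pieces remain (= sum over removing one remaining piece with nothing left below it):
  1 left: {6}→1  {9}→1
  2 left: {6,9}→2  {8,9}→1
  3 left: {6,8,9}→3  {7,8,9}→1
  4 left: {6,7,8,9}→4
  5 left: {5,6,7,8,9}→4
  6 left: {4,5,6,7,8,9}→4
  7 left: {3,4,5,6,7,8,9}→4
  8 left: {2,3,4,5,6,7,8,9}→4
  placing 0:u first → 4 extensions

4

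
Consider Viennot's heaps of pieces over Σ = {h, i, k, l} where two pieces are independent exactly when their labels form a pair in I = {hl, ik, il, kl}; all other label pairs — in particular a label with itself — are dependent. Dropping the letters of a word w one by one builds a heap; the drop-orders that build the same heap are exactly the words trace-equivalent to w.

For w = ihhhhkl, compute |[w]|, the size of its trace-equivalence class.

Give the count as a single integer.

7

#0=i has no predecessor
#1=h depends on [0:i]
#2=h depends on [1:h]
#3=h depends on [2:h]
#4=h depends on [3:h]
#5=k depends on [4:h]
#6=l has no predecessor
sources: [0:i, 6:l]
N(rest) = Σ N(rest − s) over sources s of rest; N(one piece) = 1:
  size 1 → [5]=1  [6]=1
  size 2 → [4,5]=1  [5,6]=2
  size 3 → [3,4,5]=1  [4,5,6]=3
  size 4 → [2,3,4,5]=1  [3,4,5,6]=4
  size 5 → [1,2,3,4,5]=1  [2,3,4,5,6]=5
  first=0(i) contributes 6
  first=6(l) contributes 1
|[w]| = 7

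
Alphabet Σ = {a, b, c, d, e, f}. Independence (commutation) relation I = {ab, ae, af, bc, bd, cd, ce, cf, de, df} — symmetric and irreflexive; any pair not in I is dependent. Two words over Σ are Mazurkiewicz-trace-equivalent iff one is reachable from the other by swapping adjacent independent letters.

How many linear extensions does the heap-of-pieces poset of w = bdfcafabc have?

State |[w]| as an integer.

252

#0=b has no predecessor
#1=d has no predecessor
#2=f depends on [0:b]
#3=c has no predecessor
#4=a depends on [1:d, 3:c]
#5=f depends on [2:f]
#6=a depends on [4:a]
#7=b depends on [5:f]
#8=c depends on [6:a]
sources: [0:b, 1:d, 3:c]
N(rest) = Σ N(rest − s) over sources s of rest; N(one piece) = 1:
  size 1 → [7]=1  [8]=1
  size 2 → [5,7]=1  [6,8]=1  [7,8]=2
  size 3 → [2,5,7]=1  [4,6,8]=1  [5,7,8]=3  [6,7,8]=3
  size 4 → [0,2,5,7]=1  [1,4,6,8]=1  [2,5,7,8]=4  [3,4,6,8]=1  [4,6,7,8]=4  [5,6,7,8]=6
  size 5 → [0,2,5,7,8]=5  [1,3,4,6,8]=2  [1,4,6,7,8]=5  [2,5,6,7,8]=10  [3,4,6,7,8]=5  [4,5,6,7,8]=10
  size 6 → [0,2,5,6,7,8]=15  [1,3,4,6,7,8]=12  [1,4,5,6,7,8]=15  [2,4,5,6,7,8]=20  [3,4,5,6,7,8]=15
  size 7 → [0,2,4,5,6,7,8]=35  [1,2,4,5,6,7,8]=35  [1,3,4,5,6,7,8]=42  [2,3,4,5,6,7,8]=35
  first=0(b) contributes 112
  first=1(d) contributes 70
  first=3(c) contributes 70
|[w]| = 252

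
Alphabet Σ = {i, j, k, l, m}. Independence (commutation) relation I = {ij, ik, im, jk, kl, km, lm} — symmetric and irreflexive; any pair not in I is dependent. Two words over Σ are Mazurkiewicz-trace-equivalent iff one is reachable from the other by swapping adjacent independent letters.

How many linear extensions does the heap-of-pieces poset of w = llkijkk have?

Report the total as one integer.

70

#0=l has no predecessor
#1=l depends on [0:l]
#2=k has no predecessor
#3=i depends on [1:l]
#4=j depends on [1:l]
#5=k depends on [2:k]
#6=k depends on [5:k]
sources: [0:l, 2:k]
N(rest) = Σ N(rest − s) over sources s of rest; N(one piece) = 1:
  size 1 → [3]=1  [4]=1  [6]=1
  size 2 → [3,4]=2  [3,6]=2  [4,6]=2  [5,6]=1
  size 3 → [1,3,4]=2  [2,5,6]=1  [3,4,6]=6  [3,5,6]=3  [4,5,6]=3
  size 4 → [0,1,3,4]=2  [1,3,4,6]=8  [2,3,5,6]=4  [2,4,5,6]=4  [3,4,5,6]=12
  size 5 → [0,1,3,4,6]=10  [1,3,4,5,6]=20  [2,3,4,5,6]=20
  first=0(l) contributes 40
  first=2(k) contributes 30
|[w]| = 70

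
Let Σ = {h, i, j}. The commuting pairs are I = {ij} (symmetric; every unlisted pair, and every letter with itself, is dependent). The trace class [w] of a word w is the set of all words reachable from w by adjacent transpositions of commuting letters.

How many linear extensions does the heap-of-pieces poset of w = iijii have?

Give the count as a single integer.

0(i) covers ∅
1(i) covers 0:i
2(j) covers ∅
3(i) covers 1:i
4(i) covers 3:i
floor of heap: 0:i, 2:j
completions by unplaced set U, small U first (add the entries for U minus each lowest piece of U):
  |U|=1: {2}:1  {4}:1
  |U|=2: {2,4}:2  {3,4}:1
  |U|=3: {1,3,4}:1  {2,3,4}:3
  start at 0(i): 4
  start at 2(j): 1
sum over floor = 5

5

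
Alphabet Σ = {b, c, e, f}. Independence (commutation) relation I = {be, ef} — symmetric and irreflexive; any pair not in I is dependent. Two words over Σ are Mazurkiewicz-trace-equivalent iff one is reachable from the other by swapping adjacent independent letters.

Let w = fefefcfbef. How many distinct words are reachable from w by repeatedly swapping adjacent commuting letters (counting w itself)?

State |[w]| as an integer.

drop 0:f onto floor
drop 1:e onto floor
drop 2:f onto {0:f}
drop 3:e onto {1:e}
drop 4:f onto {2:f}
drop 5:c onto {3:e, 4:f}
drop 6:f onto {5:c}
drop 7:b onto {6:f}
drop 8:e onto {5:c}
drop 9:f onto {7:b}
ground layer = {0:f, 1:e}
drop-orders for the pieces not yet dropped (sum over which currently-grounded one goes next):
  1 to go: {8} 1  {9} 1
  2 to go: {7,9} 1  {8,9} 2
  3 to go: {6,7,9} 1  {7,8,9} 3
  4 to go: {6,7,8,9} 4
  5 to go: {5,6,7,8,9} 4
  6 to go: {3,5,6,7,8,9} 4  {4,5,6,7,8,9} 4
  7 to go: {1,3,5,6,7,8,9} 4  {2,4,5,6,7,8,9} 4  {3,4,5,6,7,8,9} 8
  8 to go: {0,2,4,5,6,7,8,9} 4  {1,3,4,5,6,7,8,9} 12  {2,3,4,5,6,7,8,9} 12
  if 0:f drops first: 24 orders
  if 1:e drops first: 16 orders
heap linearizations: 40

40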